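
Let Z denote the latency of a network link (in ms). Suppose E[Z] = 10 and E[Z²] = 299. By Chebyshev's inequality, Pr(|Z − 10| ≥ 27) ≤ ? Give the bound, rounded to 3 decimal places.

0.273

Var(Z) = E[Z²] − (E[Z])² = 299 − 100 = 199.
Chebyshev's inequality: Pr(|Z − μ| ≥ t) ≤ Var(Z)/t² = 199/729 = 0.2730.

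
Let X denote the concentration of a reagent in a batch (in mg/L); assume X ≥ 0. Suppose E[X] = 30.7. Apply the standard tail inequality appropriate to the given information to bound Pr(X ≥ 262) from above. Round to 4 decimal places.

Only the mean of a non-negative variable is known, so Markov's inequality is the applicable tail bound.
Markov's inequality: for a non-negative random variable, Pr(X ≥ a) ≤ E[X]/a.
Here E[X] = 30.7 and a = 262, so the bound is 30.7/262 = 0.1172.

0.1172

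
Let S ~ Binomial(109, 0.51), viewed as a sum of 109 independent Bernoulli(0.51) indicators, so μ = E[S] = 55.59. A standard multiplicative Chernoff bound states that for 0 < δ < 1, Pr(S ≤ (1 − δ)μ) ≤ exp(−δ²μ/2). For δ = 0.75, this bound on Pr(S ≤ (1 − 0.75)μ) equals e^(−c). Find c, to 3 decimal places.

c = δ²μ/2 = 0.75²·55.59/2 = 15.6347.

15.635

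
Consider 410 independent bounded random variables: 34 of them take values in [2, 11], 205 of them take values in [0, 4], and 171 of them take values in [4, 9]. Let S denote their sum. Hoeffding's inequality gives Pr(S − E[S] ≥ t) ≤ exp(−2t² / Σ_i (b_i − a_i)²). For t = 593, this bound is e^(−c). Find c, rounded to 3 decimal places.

68.222

Σ(b_i − a_i)² = 34·9² + 205·4² + 171·5² = 10309.
c = 2t² / 10309 = 2·593² / 10309 = 68.2217.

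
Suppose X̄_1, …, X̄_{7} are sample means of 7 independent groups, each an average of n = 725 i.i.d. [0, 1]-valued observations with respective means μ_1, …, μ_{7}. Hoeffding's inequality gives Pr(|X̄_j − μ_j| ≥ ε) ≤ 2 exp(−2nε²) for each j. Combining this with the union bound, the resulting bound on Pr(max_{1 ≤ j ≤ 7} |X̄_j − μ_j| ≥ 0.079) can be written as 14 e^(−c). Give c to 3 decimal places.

Union bound over the 7 events: Pr(max_{1 ≤ j ≤ 7} |X̄_j − μ_j| ≥ 0.079) ≤ 7·2·exp(−2nε²) = 14 exp(−2·725·0.079²).
So c = 2·725·0.079² = 9.0495.

9.049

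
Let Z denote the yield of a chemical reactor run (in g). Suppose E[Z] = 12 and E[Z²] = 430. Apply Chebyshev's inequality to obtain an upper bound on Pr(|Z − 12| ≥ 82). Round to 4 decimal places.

0.0425

Var(Z) = E[Z²] − (E[Z])² = 430 − 144 = 286.
Chebyshev's inequality: Pr(|Z − μ| ≥ t) ≤ Var(Z)/t² = 286/6724 = 0.0425.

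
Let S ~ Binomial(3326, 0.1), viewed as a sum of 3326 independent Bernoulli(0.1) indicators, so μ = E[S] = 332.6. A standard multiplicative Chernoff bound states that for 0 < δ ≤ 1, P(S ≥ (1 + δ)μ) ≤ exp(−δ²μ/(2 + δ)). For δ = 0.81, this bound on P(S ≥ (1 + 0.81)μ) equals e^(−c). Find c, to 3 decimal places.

c = δ²μ/(2 + δ) = 0.81²·332.6/(2 + 0.81) = 77.6580.

77.658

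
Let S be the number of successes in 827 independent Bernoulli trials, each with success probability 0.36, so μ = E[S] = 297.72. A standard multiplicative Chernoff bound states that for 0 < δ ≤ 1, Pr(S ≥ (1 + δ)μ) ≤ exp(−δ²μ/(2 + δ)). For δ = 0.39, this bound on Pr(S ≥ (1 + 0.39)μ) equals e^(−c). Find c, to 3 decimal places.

18.947

c = δ²μ/(2 + δ) = 0.39²·297.72/(2 + 0.39) = 18.9470.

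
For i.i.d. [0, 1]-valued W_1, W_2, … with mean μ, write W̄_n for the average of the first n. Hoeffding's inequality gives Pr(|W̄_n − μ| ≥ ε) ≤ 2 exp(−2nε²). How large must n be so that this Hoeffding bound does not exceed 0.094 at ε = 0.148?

70

Require 2·exp(−2nε²) ≤ 0.094, i.e. 2nε² ≥ ln(2/0.094) = 3.057608.
So n ≥ 3.057608 / (2·0.148²) = 69.796.
The smallest integer n is 70.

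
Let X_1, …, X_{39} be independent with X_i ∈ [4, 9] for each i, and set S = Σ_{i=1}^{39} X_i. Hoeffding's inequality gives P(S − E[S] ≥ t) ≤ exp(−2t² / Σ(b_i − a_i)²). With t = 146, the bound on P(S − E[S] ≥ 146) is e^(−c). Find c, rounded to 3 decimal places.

Σ(b_i − a_i)² = 39·(5)² = 975.
c = 2t²/975 = 2·146²/975 = 43.7251.

43.725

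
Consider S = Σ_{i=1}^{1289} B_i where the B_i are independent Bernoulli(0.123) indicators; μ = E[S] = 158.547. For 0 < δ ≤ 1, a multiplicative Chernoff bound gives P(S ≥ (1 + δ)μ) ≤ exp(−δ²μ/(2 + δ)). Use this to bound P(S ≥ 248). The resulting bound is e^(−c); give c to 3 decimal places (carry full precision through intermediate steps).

Write 248 = (1 + δ)μ, so δ = 248/158.547 − 1 = 0.5642049…
Then the exponent is δ²μ/(2 + δ) = (248 − μ)² / (μ·(2 + δ)) = 19.682446.

19.682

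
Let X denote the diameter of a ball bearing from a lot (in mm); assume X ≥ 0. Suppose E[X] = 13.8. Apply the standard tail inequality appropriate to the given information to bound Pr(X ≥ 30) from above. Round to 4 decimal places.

0.4600

Only the mean of a non-negative variable is known, so Markov's inequality is the applicable tail bound.
Markov's inequality: for a non-negative random variable, Pr(X ≥ a) ≤ E[X]/a.
Here E[X] = 13.8 and a = 30, so the bound is 13.8/30 = 0.4600.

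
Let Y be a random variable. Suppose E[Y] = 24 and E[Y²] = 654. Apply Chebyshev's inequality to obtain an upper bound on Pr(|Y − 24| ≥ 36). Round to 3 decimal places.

Var(Y) = E[Y²] − (E[Y])² = 654 − 576 = 78.
Chebyshev's inequality: Pr(|Y − μ| ≥ t) ≤ Var(Y)/t² = 78/1296 = 0.0602.

0.060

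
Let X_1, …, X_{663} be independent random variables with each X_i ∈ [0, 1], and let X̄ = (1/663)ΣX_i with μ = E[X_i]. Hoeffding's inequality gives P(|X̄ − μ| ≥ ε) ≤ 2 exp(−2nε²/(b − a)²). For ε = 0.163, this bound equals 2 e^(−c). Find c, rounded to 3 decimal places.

c = 2nε²/(b − a)² = 2·663·0.163² / 1² = 35.2305.

35.230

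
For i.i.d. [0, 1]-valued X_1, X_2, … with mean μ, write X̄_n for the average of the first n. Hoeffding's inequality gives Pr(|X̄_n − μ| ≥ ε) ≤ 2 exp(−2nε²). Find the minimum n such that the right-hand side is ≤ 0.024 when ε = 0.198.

57

Require 2·exp(−2nε²) ≤ 0.024, i.e. 2nε² ≥ ln(2/0.024) = 4.422849.
So n ≥ 4.422849 / (2·0.198²) = 56.408.
The smallest integer n is 57.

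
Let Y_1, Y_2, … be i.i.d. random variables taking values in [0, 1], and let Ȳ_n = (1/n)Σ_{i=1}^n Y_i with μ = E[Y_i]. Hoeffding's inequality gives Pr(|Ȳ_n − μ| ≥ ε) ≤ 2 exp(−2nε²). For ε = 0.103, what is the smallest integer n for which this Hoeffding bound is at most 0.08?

Require 2·exp(−2nε²) ≤ 0.08, i.e. 2nε² ≥ ln(2/0.08) = 3.218876.
So n ≥ 3.218876 / (2·0.103²) = 151.705.
The smallest integer n is 152.

152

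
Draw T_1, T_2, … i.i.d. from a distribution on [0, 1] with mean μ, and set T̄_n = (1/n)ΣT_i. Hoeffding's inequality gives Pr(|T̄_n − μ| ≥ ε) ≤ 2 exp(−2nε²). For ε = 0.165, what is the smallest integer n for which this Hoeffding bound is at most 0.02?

Require 2·exp(−2nε²) ≤ 0.02, i.e. 2nε² ≥ ln(2/0.02) = 4.605170.
So n ≥ 4.605170 / (2·0.165²) = 84.576.
The smallest integer n is 85.

85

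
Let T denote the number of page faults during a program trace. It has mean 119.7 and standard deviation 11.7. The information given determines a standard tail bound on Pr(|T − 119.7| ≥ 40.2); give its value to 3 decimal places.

0.085

Mean and variance are known, so Chebyshev's inequality applies.
Chebyshev: Pr(|T − μ| ≥ t) ≤ Var(T)/t².
Var(T) = σ² = 11.7² = 136.89.
Bound = 136.89 / 1616.04 = 0.0847.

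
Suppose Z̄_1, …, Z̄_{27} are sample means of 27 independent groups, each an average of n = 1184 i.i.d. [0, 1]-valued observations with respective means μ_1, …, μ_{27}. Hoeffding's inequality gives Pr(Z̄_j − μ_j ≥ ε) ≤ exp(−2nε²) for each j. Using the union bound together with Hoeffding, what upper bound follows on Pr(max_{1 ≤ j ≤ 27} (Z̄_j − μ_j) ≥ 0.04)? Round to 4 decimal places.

Per-experiment Hoeffding bound: exp(−2·1184·0.04²) = exp(−3.78880) = 0.022623.
Union bound over 27 events: 27·0.022623 = 0.61081.

0.6108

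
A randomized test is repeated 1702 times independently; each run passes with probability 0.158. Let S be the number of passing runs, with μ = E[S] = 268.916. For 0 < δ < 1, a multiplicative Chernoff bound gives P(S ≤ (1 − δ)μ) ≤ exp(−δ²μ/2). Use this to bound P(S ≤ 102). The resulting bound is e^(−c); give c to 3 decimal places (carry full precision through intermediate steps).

51.802

Write 102 = (1 − δ)μ, so δ = 1 − 102/268.916 = 0.6206994…
Then the exponent is δ²μ/2 = (μ − 102)²/(2μ) = 51.802331.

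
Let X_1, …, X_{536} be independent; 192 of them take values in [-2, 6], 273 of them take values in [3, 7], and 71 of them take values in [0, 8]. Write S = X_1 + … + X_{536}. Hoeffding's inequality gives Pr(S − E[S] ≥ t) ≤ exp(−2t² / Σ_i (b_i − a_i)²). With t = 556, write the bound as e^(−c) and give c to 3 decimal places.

Σ(b_i − a_i)² = 192·8² + 273·4² + 71·8² = 21200.
c = 2t² / 21200 = 2·556² / 21200 = 29.1638.

29.164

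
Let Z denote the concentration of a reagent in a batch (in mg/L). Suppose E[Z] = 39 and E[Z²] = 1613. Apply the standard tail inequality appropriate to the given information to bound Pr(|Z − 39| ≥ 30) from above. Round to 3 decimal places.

The first two moments determine the variance, so Chebyshev's inequality is the sharpest standard bound available.
Var(Z) = E[Z²] − (E[Z])² = 1613 − 1521 = 92.
Chebyshev's inequality: Pr(|Z − μ| ≥ t) ≤ Var(Z)/t² = 92/900 = 0.1022.

0.102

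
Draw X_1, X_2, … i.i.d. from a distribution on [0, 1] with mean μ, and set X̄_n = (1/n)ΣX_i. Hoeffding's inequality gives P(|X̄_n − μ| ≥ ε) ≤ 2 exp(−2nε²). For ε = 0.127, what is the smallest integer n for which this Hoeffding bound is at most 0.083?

99

Require 2·exp(−2nε²) ≤ 0.083, i.e. 2nε² ≥ ln(2/0.083) = 3.182062.
So n ≥ 3.182062 / (2·0.127²) = 98.644.
The smallest integer n is 99.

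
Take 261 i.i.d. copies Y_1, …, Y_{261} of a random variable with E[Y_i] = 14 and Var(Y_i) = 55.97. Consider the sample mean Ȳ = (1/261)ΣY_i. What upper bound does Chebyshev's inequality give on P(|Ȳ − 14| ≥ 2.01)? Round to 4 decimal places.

0.0531

Var(Ȳ) = Var(Y_i)/n = 55.97/261 = 0.21444.
Chebyshev: P(|Ȳ − 14| ≥ 2.01) ≤ Var(Ȳ)/(2.01)² = 55.97/(261·2.01²) = 0.0531.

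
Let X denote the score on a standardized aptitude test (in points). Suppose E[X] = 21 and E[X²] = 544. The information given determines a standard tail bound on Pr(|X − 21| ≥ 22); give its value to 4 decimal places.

0.2128

The first two moments determine the variance, so Chebyshev's inequality is the sharpest standard bound available.
Var(X) = E[X²] − (E[X])² = 544 − 441 = 103.
Chebyshev's inequality: Pr(|X − μ| ≥ t) ≤ Var(X)/t² = 103/484 = 0.2128.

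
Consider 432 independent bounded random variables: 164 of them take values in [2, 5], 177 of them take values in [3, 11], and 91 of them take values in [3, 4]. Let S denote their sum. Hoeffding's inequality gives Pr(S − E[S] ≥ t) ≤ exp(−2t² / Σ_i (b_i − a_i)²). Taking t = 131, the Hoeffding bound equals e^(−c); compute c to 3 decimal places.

2.662

Σ(b_i − a_i)² = 164·3² + 177·8² + 91·1² = 12895.
c = 2t² / 12895 = 2·131² / 12895 = 2.6617.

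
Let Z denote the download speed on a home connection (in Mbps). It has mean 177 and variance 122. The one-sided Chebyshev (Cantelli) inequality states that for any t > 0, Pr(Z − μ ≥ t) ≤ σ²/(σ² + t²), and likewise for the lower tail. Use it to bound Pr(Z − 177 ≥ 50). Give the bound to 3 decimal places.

0.047

Here σ² = 122 and t = 50, so σ² + t² = 2622.
Cantelli's bound: 122/2622 = 0.0465.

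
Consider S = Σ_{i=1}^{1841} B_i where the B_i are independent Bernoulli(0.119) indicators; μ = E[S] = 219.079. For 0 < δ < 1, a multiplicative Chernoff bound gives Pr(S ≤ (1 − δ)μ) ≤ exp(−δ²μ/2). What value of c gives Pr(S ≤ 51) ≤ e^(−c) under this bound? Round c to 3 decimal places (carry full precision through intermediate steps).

Write 51 = (1 − δ)μ, so δ = 1 − 51/219.079 = 0.7672073…
Then the exponent is δ²μ/2 = (μ − 51)²/(2μ) = 64.475715.

64.476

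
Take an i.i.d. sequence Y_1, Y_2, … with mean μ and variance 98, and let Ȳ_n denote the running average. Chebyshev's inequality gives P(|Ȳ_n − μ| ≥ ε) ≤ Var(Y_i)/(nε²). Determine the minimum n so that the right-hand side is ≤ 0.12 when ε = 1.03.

770

Require 98/(n·1.03²) ≤ 0.12, i.e. n ≥ 98/(0.12·1.03²) = 769.787.
The smallest integer n is 770.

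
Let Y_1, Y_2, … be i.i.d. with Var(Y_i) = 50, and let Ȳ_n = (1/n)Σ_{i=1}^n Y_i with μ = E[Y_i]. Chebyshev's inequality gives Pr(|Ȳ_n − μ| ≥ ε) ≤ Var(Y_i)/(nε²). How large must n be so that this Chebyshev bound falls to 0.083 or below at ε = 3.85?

Require 50/(n·3.85²) ≤ 0.083, i.e. n ≥ 50/(0.083·3.85²) = 40.642.
The smallest integer n is 41.

41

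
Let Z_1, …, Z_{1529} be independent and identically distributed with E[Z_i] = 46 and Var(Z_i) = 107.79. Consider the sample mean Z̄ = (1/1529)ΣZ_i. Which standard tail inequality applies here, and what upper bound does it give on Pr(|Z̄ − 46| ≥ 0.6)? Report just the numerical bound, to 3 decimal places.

With mean and variance of each term known, Chebyshev's inequality bounds the deviation of the sum (or sample mean).
Var(Z̄) = Var(Z_i)/n = 107.79/1529 = 0.070497.
Chebyshev: Pr(|Z̄ − 46| ≥ 0.6) ≤ Var(Z̄)/(0.6)² = 107.79/(1529·0.6²) = 0.1958.

0.196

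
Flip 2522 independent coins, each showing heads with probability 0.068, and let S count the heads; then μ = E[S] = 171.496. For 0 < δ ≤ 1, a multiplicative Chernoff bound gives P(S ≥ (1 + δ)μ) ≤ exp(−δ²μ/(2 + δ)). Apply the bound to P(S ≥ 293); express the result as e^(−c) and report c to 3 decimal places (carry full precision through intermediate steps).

31.783

Write 293 = (1 + δ)μ, so δ = 293/171.496 − 1 = 0.7084947…
Then the exponent is δ²μ/(2 + δ) = (293 − μ)² / (μ·(2 + δ)) = 31.783314.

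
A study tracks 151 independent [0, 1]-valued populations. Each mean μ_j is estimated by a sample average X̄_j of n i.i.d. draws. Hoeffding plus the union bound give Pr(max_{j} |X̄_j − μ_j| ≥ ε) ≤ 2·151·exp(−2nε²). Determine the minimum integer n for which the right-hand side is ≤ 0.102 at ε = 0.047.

1810

Need 2·151·exp(−2nε²) ≤ 0.102, i.e. exp(−2nε²) ≤ 0.102/302.
So 2nε² ≥ ln(302/0.102) = 7.993209.
Hence n ≥ 7.993209/(2·0.047²) = 1809.237.
The smallest integer n is 1810.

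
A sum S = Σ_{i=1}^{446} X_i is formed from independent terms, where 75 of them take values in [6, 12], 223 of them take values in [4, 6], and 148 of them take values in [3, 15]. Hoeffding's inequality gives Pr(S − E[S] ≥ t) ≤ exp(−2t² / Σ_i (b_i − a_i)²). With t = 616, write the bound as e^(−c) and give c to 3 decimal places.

Σ(b_i − a_i)² = 75·6² + 223·2² + 148·12² = 24904.
c = 2t² / 24904 = 2·616² / 24904 = 30.4735.

30.473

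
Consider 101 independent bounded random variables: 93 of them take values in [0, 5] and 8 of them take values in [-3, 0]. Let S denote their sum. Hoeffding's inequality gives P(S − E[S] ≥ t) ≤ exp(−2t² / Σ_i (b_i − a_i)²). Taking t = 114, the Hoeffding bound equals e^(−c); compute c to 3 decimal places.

10.844

Σ(b_i − a_i)² = 93·5² + 8·3² = 2397.
c = 2t² / 2397 = 2·114² / 2397 = 10.8436.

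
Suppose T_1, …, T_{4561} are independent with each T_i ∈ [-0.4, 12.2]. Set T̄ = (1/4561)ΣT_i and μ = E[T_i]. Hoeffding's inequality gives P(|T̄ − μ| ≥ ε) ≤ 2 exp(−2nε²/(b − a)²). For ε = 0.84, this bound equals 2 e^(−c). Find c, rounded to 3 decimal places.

40.542

c = 2nε²/(b − a)² = 2·4561·0.84² / 12.6² = 40.5422.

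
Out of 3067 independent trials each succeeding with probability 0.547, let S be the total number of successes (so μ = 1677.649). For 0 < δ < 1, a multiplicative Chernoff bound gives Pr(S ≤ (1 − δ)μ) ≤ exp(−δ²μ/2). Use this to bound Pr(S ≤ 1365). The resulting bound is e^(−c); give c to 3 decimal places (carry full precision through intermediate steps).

29.133

Write 1365 = (1 − δ)μ, so δ = 1 − 1365/1677.649 = 0.1863614…
Then the exponent is δ²μ/2 = (μ − 1365)²/(2μ) = 29.132851.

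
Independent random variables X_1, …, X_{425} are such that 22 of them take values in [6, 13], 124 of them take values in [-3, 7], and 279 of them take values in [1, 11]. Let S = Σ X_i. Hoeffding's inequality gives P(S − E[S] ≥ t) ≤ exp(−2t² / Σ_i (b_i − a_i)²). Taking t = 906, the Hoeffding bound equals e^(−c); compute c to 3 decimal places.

Σ(b_i − a_i)² = 22·7² + 124·10² + 279·10² = 41378.
c = 2t² / 41378 = 2·906² / 41378 = 39.6750.

39.675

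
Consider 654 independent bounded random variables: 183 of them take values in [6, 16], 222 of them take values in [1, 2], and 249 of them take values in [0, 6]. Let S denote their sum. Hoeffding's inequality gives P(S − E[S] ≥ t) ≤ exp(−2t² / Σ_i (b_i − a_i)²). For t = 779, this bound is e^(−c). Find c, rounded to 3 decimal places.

Σ(b_i − a_i)² = 183·10² + 222·1² + 249·6² = 27486.
c = 2t² / 27486 = 2·779² / 27486 = 44.1564.

44.156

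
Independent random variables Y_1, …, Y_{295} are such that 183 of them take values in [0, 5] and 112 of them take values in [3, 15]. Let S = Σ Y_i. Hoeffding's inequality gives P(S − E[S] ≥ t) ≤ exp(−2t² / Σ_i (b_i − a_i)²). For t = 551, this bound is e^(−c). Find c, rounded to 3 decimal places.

29.329

Σ(b_i − a_i)² = 183·5² + 112·12² = 20703.
c = 2t² / 20703 = 2·551² / 20703 = 29.3292.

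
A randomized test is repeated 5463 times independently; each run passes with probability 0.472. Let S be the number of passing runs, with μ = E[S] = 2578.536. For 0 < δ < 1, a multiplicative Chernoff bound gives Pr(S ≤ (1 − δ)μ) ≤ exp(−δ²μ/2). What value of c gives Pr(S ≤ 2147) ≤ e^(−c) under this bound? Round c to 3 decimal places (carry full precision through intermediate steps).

Write 2147 = (1 − δ)μ, so δ = 1 − 2147/2578.536 = 0.167357…
Then the exponent is δ²μ/2 = (μ − 2147)²/(2μ) = 36.110281.

36.110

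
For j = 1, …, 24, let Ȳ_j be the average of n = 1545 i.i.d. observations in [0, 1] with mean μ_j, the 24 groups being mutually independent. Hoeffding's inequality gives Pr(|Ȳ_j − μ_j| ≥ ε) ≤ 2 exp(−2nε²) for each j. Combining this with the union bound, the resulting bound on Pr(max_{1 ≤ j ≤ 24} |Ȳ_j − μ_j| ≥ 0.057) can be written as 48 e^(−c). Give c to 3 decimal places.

Union bound over the 24 events: Pr(max_{1 ≤ j ≤ 24} |Ȳ_j − μ_j| ≥ 0.057) ≤ 24·2·exp(−2nε²) = 48 exp(−2·1545·0.057²).
So c = 2·1545·0.057² = 10.0394.

10.039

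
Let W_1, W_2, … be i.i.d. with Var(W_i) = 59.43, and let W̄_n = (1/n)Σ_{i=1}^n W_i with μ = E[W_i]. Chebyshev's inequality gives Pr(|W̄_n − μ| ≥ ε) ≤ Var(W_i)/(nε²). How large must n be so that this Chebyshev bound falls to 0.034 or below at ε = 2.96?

200

Require 59.43/(n·2.96²) ≤ 0.034, i.e. n ≥ 59.43/(0.034·2.96²) = 199.500.
The smallest integer n is 200.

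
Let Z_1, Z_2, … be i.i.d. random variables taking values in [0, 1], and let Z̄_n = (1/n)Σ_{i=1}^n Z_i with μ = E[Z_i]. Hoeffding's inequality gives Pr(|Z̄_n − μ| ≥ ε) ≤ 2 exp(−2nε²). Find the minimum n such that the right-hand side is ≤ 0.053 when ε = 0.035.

Require 2·exp(−2nε²) ≤ 0.053, i.e. 2nε² ≥ ln(2/0.053) = 3.630611.
So n ≥ 3.630611 / (2·0.035²) = 1481.882.
The smallest integer n is 1482.

1482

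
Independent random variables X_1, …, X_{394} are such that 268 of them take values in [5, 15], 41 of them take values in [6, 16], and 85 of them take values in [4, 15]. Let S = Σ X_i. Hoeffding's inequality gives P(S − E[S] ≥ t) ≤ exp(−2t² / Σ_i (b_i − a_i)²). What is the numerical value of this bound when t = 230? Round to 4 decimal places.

Σ(b_i − a_i)² = 268·10² + 41·10² + 85·11² = 41185.
Exponent = 2·230² / 41185 = 2.56890.
Bound = exp(−2.56890) = 0.07662.

0.0766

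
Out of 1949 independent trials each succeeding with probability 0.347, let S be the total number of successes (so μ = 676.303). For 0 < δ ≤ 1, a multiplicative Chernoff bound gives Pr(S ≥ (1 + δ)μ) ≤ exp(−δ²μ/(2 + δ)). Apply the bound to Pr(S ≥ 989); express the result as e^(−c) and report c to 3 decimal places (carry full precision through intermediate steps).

Write 989 = (1 + δ)μ, so δ = 989/676.303 − 1 = 0.4623623…
Then the exponent is δ²μ/(2 + δ) = (989 − μ)² / (μ·(2 + δ)) = 58.715689.

58.716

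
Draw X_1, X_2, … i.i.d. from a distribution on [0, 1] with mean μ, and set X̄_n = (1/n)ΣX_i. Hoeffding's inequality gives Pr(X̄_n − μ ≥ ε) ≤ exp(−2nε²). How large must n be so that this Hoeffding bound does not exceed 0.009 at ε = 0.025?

3769

Require exp(−2nε²) ≤ 0.009, i.e. 2nε² ≥ ln(1/0.009) = 4.710531.
So n ≥ 4.710531 / (2·0.025²) = 3768.425.
The smallest integer n is 3769.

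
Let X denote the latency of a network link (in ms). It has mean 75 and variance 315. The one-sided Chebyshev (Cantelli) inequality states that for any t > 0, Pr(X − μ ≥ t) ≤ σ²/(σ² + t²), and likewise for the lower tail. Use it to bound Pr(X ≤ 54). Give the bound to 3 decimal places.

Here σ² = 315 and t = 21, so σ² + t² = 756.
Cantelli's bound: 315/756 = 0.4167.

0.417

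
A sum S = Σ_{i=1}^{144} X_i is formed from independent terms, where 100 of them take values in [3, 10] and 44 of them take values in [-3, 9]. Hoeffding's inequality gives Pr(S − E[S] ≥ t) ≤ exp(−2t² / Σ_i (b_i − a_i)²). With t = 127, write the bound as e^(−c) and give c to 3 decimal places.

2.871

Σ(b_i − a_i)² = 100·7² + 44·12² = 11236.
c = 2t² / 11236 = 2·127² / 11236 = 2.8710.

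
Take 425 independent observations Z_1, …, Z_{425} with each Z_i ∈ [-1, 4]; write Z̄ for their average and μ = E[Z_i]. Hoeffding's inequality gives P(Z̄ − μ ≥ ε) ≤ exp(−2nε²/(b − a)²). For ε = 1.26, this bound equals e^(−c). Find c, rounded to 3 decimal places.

53.978

c = 2nε²/(b − a)² = 2·425·1.26² / 5² = 53.9784.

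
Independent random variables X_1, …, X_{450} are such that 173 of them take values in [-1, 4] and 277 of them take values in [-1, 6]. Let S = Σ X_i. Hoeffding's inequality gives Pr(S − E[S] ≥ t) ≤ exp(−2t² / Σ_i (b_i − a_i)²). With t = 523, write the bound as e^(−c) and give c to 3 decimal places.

30.565

Σ(b_i − a_i)² = 173·5² + 277·7² = 17898.
c = 2t² / 17898 = 2·523² / 17898 = 30.5653.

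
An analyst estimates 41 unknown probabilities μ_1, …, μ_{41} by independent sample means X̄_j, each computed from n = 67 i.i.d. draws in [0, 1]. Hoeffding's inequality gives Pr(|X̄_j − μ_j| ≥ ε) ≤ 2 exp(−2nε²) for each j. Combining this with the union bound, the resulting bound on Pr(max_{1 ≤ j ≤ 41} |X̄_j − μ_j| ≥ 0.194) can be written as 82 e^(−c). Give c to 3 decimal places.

5.043

Union bound over the 41 events: Pr(max_{1 ≤ j ≤ 41} |X̄_j − μ_j| ≥ 0.194) ≤ 41·2·exp(−2nε²) = 82 exp(−2·67·0.194²).
So c = 2·67·0.194² = 5.0432.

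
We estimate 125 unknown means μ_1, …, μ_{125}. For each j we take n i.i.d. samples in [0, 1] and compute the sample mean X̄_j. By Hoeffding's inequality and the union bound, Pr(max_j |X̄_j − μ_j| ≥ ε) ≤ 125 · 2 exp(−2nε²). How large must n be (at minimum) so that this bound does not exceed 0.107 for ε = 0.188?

110

Need 2·125·exp(−2nε²) ≤ 0.107, i.e. exp(−2nε²) ≤ 0.107/250.
So 2nε² ≥ ln(250/0.107) = 7.756387.
Hence n ≥ 7.756387/(2·0.188²) = 109.727.
The smallest integer n is 110.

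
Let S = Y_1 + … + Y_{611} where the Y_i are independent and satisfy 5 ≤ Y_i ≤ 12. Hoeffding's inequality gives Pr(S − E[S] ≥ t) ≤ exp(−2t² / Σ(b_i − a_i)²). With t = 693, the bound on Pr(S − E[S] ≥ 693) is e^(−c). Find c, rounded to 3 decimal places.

Σ(b_i − a_i)² = 611·(7)² = 29939.
c = 2t²/29939 = 2·693²/29939 = 32.0818.

32.082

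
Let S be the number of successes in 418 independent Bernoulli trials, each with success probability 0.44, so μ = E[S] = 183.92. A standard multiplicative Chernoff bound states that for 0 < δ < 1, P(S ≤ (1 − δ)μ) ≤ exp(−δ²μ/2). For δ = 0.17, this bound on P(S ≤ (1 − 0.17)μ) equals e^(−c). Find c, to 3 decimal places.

c = δ²μ/2 = 0.17²·183.92/2 = 2.6576.

2.658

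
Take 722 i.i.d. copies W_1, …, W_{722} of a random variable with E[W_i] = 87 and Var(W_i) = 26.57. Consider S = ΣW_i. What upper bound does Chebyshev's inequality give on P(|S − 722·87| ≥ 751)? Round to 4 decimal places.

0.0340

Var(S) = n·Var(W_i) = 722·26.57 = 19183.54.
Chebyshev: P(|S − 722·87| ≥ 751) ≤ Var(S)/751² = 19183.54/564001 = 0.0340.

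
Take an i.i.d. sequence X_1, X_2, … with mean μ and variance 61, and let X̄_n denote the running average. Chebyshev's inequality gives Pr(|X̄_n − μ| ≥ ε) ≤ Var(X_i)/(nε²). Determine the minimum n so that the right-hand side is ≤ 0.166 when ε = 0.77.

620

Require 61/(n·0.77²) ≤ 0.166, i.e. n ≥ 61/(0.166·0.77²) = 619.784.
The smallest integer n is 620.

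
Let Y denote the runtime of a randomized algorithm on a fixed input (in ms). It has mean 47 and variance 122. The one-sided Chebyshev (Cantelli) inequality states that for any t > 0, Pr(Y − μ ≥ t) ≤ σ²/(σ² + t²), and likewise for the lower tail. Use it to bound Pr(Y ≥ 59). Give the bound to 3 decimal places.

Here σ² = 122 and t = 12, so σ² + t² = 266.
Cantelli's bound: 122/266 = 0.4586.

0.459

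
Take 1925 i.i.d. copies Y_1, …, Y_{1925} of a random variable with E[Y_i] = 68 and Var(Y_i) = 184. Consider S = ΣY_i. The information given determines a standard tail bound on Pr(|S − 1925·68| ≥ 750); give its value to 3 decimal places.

0.630

With mean and variance of each term known, Chebyshev's inequality bounds the deviation of the sum (or sample mean).
Var(S) = n·Var(Y_i) = 1925·184 = 354200.
Chebyshev: Pr(|S − 1925·68| ≥ 750) ≤ Var(S)/750² = 354200/562500 = 0.6297.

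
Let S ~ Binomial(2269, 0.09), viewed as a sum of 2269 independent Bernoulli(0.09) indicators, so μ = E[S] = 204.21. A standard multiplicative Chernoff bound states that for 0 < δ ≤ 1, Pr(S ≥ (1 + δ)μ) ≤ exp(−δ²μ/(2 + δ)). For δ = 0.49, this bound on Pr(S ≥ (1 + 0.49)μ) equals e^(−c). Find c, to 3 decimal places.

c = δ²μ/(2 + δ) = 0.49²·204.21/(2 + 0.49) = 19.6911.

19.691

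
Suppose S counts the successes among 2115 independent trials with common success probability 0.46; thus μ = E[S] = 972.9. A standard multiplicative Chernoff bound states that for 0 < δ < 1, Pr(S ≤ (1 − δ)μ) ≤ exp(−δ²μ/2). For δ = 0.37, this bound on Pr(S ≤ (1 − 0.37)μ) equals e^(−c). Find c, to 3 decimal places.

66.595

c = δ²μ/2 = 0.37²·972.9/2 = 66.5950.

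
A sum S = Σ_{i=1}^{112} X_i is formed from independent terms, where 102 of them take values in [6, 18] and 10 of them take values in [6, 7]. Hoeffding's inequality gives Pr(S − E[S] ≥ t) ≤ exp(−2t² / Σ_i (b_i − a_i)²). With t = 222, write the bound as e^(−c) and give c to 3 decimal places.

6.706

Σ(b_i − a_i)² = 102·12² + 10·1² = 14698.
c = 2t² / 14698 = 2·222² / 14698 = 6.7062.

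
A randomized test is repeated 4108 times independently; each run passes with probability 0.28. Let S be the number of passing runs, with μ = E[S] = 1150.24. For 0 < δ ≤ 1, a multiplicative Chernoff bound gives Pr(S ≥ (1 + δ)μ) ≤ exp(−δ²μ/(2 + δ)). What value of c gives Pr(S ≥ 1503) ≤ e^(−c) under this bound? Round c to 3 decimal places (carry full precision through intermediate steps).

46.901

Write 1503 = (1 + δ)μ, so δ = 1503/1150.24 − 1 = 0.3066838…
Then the exponent is δ²μ/(2 + δ) = (1503 − μ)² / (μ·(2 + δ)) = 46.901003.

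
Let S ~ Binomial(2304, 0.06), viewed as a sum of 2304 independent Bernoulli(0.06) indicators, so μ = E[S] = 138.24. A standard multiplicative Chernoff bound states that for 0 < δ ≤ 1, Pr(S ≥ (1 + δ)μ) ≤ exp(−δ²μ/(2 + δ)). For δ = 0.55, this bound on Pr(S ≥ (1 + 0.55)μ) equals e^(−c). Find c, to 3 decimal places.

c = δ²μ/(2 + δ) = 0.55²·138.24/(2 + 0.55) = 16.3991.

16.399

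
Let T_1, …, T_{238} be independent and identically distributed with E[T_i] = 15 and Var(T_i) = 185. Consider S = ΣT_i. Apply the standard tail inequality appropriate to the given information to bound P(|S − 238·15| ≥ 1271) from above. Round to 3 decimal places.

0.027

With mean and variance of each term known, Chebyshev's inequality bounds the deviation of the sum (or sample mean).
Var(S) = n·Var(T_i) = 238·185 = 44030.
Chebyshev: P(|S − 238·15| ≥ 1271) ≤ Var(S)/1271² = 44030/1615441 = 0.0273.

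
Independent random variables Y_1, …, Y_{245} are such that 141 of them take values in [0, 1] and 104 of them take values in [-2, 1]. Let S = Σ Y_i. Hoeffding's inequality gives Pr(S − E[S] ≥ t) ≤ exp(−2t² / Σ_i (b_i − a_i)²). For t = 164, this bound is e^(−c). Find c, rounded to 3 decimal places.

49.946

Σ(b_i − a_i)² = 141·1² + 104·3² = 1077.
c = 2t² / 1077 = 2·164² / 1077 = 49.9461.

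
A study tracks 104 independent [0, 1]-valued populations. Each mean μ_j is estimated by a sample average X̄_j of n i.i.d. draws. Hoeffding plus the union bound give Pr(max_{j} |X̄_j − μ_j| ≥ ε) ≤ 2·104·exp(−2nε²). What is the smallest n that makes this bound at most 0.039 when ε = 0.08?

Need 2·104·exp(−2nε²) ≤ 0.039, i.e. exp(−2nε²) ≤ 0.039/208.
So 2nε² ≥ ln(208/0.039) = 8.581732.
Hence n ≥ 8.581732/(2·0.08²) = 670.448.
The smallest integer n is 671.

671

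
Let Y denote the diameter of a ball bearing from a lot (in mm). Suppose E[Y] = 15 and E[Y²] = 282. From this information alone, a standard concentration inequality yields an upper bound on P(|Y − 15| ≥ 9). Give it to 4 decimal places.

The first two moments determine the variance, so Chebyshev's inequality is the sharpest standard bound available.
Var(Y) = E[Y²] − (E[Y])² = 282 − 225 = 57.
Chebyshev's inequality: P(|Y − μ| ≥ t) ≤ Var(Y)/t² = 57/81 = 0.7037.

0.7037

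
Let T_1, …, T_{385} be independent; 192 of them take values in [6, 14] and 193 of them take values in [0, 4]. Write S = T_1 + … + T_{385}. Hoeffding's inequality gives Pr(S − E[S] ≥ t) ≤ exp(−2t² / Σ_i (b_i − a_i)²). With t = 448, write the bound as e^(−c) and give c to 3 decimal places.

26.106

Σ(b_i − a_i)² = 192·8² + 193·4² = 15376.
c = 2t² / 15376 = 2·448² / 15376 = 26.1061.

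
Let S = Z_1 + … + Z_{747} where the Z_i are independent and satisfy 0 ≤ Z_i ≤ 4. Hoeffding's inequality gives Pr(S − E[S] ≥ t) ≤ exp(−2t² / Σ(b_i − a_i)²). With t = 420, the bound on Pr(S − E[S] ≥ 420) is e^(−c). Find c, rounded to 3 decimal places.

29.518

Σ(b_i − a_i)² = 747·(4)² = 11952.
c = 2t²/11952 = 2·420²/11952 = 29.5181.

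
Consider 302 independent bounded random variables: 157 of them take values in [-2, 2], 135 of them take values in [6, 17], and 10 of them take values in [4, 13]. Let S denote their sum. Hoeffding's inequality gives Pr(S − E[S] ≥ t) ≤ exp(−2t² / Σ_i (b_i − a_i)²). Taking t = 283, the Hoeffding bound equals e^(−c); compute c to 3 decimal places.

8.149

Σ(b_i − a_i)² = 157·4² + 135·11² + 10·9² = 19657.
c = 2t² / 19657 = 2·283² / 19657 = 8.1486.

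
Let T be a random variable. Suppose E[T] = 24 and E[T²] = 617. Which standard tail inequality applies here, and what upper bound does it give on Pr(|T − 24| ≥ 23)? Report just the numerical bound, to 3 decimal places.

0.078

The first two moments determine the variance, so Chebyshev's inequality is the sharpest standard bound available.
Var(T) = E[T²] − (E[T])² = 617 − 576 = 41.
Chebyshev's inequality: Pr(|T − μ| ≥ t) ≤ Var(T)/t² = 41/529 = 0.0775.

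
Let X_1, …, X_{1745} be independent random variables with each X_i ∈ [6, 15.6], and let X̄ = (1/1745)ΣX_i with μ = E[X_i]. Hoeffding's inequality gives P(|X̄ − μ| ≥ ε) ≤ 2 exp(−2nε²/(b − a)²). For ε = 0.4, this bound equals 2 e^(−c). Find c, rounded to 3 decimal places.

6.059

c = 2nε²/(b − a)² = 2·1745·0.4² / 9.6² = 6.0590.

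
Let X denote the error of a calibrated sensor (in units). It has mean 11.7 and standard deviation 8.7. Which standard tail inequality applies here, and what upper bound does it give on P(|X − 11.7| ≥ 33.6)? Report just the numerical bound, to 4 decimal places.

0.0670

Mean and variance are known, so Chebyshev's inequality applies.
Chebyshev: P(|X − μ| ≥ t) ≤ Var(X)/t².
Var(X) = σ² = 8.7² = 75.69.
Bound = 75.69 / 1128.96 = 0.0670.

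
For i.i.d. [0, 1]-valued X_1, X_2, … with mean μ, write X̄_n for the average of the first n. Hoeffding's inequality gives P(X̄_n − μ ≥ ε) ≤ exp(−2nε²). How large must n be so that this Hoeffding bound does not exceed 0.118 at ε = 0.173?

36

Require exp(−2nε²) ≤ 0.118, i.e. 2nε² ≥ ln(1/0.118) = 2.137071.
So n ≥ 2.137071 / (2·0.173²) = 35.702.
The smallest integer n is 36.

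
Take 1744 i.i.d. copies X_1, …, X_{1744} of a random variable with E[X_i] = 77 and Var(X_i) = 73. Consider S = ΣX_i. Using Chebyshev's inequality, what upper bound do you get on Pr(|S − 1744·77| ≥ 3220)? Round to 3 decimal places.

Var(S) = n·Var(X_i) = 1744·73 = 127312.
Chebyshev: Pr(|S − 1744·77| ≥ 3220) ≤ Var(S)/3220² = 127312/10368400 = 0.0123.

0.012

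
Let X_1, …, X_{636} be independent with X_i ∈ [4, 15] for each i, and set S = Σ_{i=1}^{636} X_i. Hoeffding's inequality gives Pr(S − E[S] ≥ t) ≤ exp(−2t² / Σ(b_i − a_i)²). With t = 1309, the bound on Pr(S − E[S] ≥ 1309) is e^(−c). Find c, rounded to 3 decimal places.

Σ(b_i − a_i)² = 636·(11)² = 76956.
c = 2t²/76956 = 2·1309²/76956 = 44.5314.

44.531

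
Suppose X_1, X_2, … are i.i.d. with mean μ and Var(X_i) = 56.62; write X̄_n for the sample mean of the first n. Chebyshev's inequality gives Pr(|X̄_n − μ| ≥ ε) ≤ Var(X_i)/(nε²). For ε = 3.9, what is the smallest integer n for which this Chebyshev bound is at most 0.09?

Require 56.62/(n·3.9²) ≤ 0.09, i.e. n ≥ 56.62/(0.09·3.9²) = 41.362.
The smallest integer n is 42.

42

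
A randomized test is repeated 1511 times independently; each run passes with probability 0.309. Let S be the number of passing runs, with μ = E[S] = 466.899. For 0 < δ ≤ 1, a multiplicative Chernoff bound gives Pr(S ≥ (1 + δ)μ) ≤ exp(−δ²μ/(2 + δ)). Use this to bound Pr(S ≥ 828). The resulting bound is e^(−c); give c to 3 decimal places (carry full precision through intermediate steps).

100.698

Write 828 = (1 + δ)μ, so δ = 828/466.899 − 1 = 0.7734028…
Then the exponent is δ²μ/(2 + δ) = (828 − μ)² / (μ·(2 + δ)) = 100.698149.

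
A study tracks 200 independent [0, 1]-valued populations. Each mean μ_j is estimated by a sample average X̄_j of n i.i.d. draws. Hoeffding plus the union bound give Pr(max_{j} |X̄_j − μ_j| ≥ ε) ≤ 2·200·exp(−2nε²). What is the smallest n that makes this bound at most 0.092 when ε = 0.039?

2754

Need 2·200·exp(−2nε²) ≤ 0.092, i.e. exp(−2nε²) ≤ 0.092/400.
So 2nε² ≥ ln(400/0.092) = 8.377431.
Hence n ≥ 8.377431/(2·0.039²) = 2753.922.
The smallest integer n is 2754.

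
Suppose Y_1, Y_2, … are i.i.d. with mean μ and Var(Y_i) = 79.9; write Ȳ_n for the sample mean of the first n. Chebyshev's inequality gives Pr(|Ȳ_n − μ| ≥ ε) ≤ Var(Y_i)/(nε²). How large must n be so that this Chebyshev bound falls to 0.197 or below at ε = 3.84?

28

Require 79.9/(n·3.84²) ≤ 0.197, i.e. n ≥ 79.9/(0.197·3.84²) = 27.505.
The smallest integer n is 28.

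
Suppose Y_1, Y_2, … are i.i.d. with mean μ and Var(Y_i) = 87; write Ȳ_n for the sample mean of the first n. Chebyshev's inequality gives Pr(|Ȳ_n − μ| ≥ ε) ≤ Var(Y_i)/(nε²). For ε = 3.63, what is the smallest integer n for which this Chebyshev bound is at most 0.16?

42

Require 87/(n·3.63²) ≤ 0.16, i.e. n ≥ 87/(0.16·3.63²) = 41.265.
The smallest integer n is 42.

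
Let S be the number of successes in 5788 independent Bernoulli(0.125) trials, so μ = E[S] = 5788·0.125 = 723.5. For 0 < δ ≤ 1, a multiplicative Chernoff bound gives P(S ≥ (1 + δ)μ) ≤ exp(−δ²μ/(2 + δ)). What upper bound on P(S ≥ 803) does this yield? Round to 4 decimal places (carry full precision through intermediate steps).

0.0159

Write 803 = (1 + δ)μ, so δ = 803/723.5 − 1 = 0.1098825…
Then the exponent is δ²μ/(2 + δ) = (803 − μ)² / (μ·(2 + δ)) = 4.140354.
Bound = exp(−4.140354) = 0.01592.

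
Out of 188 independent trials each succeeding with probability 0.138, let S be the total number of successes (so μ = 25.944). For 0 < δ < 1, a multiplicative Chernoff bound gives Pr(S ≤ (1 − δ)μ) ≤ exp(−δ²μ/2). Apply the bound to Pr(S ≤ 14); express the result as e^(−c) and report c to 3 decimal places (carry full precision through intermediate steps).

2.749

Write 14 = (1 − δ)μ, so δ = 1 − 14/25.944 = 0.4603762…
Then the exponent is δ²μ/2 = (μ − 14)²/(2μ) = 2.749367.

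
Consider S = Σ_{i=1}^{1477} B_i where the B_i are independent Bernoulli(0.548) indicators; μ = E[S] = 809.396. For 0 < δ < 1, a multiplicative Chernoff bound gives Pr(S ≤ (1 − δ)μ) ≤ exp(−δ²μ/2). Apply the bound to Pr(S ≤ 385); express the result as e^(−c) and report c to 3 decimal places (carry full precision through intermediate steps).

111.263

Write 385 = (1 − δ)μ, so δ = 1 − 385/809.396 = 0.5243367…
Then the exponent is δ²μ/2 = (μ − 385)²/(2μ) = 111.263192.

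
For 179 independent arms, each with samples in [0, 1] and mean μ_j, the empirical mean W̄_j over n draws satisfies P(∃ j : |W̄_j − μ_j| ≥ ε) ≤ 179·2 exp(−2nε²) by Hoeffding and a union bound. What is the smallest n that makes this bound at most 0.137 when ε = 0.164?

Need 2·179·exp(−2nε²) ≤ 0.137, i.e. exp(−2nε²) ≤ 0.137/358.
So 2nε² ≥ ln(358/0.137) = 7.868307.
Hence n ≥ 7.868307/(2·0.164²) = 146.273.
The smallest integer n is 147.

147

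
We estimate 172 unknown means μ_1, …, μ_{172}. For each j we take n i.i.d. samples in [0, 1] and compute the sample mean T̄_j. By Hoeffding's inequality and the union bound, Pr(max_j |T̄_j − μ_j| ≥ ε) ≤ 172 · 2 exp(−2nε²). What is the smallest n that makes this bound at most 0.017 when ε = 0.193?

Need 2·172·exp(−2nε²) ≤ 0.017, i.e. exp(−2nε²) ≤ 0.017/344.
So 2nε² ≥ ln(344/0.017) = 9.915184.
Hence n ≥ 9.915184/(2·0.193²) = 133.093.
The smallest integer n is 134.

134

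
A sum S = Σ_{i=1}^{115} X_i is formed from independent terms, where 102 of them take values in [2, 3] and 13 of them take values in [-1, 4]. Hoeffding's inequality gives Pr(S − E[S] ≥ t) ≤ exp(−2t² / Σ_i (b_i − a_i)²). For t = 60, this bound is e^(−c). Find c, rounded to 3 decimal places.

16.862

Σ(b_i − a_i)² = 102·1² + 13·5² = 427.
c = 2t² / 427 = 2·60² / 427 = 16.8618.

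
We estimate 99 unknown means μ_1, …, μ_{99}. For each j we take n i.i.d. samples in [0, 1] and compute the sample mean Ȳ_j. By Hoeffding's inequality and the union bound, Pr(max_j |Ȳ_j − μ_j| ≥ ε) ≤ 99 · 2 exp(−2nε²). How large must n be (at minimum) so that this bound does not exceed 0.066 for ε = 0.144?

194

Need 2·99·exp(−2nε²) ≤ 0.066, i.e. exp(−2nε²) ≤ 0.066/198.
So 2nε² ≥ ln(198/0.066) = 8.006368.
Hence n ≥ 8.006368/(2·0.144²) = 193.055.
The smallest integer n is 194.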